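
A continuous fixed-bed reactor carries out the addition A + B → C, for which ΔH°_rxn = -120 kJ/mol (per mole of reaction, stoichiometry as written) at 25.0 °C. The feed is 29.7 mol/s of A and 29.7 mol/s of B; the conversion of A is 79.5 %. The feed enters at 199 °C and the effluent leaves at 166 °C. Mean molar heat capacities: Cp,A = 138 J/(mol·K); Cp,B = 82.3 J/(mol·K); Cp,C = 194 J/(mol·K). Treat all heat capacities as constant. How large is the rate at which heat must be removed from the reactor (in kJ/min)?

Extent of reaction ξ = 0.795 × 29.7 = 23.611 mol/s
Reaction term: ξ·ΔH°_rxn = 23.611 × -120 = -2833.4 kJ/s
Sensible, feed 199→25 °C: -1138.5 kJ/s
Outlet flows (mol/s): A 6.0885, B 6.0885, C 23.611
Sensible, products 25→166 °C: 834.99 kJ/s
Q = ΔH = -3136.9 kJ/s = -3136.9 kW
Heat removed = 188210 kJ/min

Q_out = 188000 kJ/min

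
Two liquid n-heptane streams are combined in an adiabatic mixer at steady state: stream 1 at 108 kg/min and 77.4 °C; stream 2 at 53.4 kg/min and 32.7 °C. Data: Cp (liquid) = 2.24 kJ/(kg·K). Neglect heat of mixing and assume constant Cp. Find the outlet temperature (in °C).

Adiabatic, steady state ⇒ Σ ṁᵢCp,ᵢ(T_out − Tᵢ) = 0
Σ ṁᵢCp,ᵢTᵢ = 108×2.24×77.4 + 53.4×2.24×32.7 = 22636
Σ ṁᵢCp,ᵢ = 108×2.24 + 53.4×2.24 = 361.54
T_out = 22636 / 361.54 = 62.611 °C

T_out = 62.6 °C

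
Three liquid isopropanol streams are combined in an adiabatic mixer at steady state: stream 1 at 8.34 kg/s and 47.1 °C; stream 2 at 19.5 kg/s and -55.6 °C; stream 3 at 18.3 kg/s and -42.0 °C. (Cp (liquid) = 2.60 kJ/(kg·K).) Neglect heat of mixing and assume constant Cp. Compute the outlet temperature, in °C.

Energy balance with Q = 0: Σ ṁᵢCp,ᵢ(T_out − Tᵢ) = 0
Σ ṁᵢCp,ᵢTᵢ = 8.34×2.60×47.1 + 19.5×2.60×-55.6 + 18.3×2.60×-42.0 = -3796
Σ ṁᵢCp,ᵢ = 8.34×2.60 + 19.5×2.60 + 18.3×2.60 = 119.96
T_out = -3796 / 119.96 = -31.643 °C

T_out = -31.6 °C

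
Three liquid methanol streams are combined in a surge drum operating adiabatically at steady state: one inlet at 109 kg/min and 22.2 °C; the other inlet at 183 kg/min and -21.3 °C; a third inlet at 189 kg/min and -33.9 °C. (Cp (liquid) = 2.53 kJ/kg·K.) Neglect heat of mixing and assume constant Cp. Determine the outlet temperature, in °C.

No heat crosses the boundary, so H_out = H_in.
T_out = Σ ṁᵢCp,ᵢTᵢ / Σ ṁᵢCp,ᵢ
      = -19950 / 1216.9 = -16.393 °C

T_out = -16.4 °C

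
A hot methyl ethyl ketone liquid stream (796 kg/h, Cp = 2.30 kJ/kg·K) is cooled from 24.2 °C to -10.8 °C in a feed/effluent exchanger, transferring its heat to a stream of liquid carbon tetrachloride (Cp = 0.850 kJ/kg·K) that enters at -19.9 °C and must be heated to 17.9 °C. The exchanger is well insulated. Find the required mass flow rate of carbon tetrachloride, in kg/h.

Heat released by hot stream: Q = 796 × 2.30 × (24.2 − -10.8) = 64078 kJ/h
Energy balance on cold side (adiabatic exchanger): Q = ṁ_c·Cp_c·(T_c,out − T_c,in)
ṁ_c = 64078 / [0.850 × (17.9 − -19.9)] = 1994.3 kg/h

ṁ_c = 1990 kg/h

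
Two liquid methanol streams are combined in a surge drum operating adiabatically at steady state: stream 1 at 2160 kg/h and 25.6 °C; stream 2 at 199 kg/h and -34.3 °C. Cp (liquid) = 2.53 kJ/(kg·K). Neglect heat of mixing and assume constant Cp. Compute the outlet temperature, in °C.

No heat crosses the boundary, so H_out = H_in.
Σ ṁᵢCp,ᵢTᵢ = 2160×2.53×25.6 + 199×2.53×-34.3 = 122630
Σ ṁᵢCp,ᵢ = 2160×2.53 + 199×2.53 = 5968.3
T_out = 122630 / 5968.3 = 20.547 °C

T_out = 20.5 °C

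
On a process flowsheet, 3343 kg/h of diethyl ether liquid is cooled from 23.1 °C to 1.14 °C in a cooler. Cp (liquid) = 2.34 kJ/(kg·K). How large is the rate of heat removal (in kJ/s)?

Q = ṁ·Cp·ΔT = 3343 × 2.34 × (1.14 − 23.1) = -171780 kJ/h
Converting: 171780 / 3600 s = 47.718 kW

Q_c = 47.7 kJ/s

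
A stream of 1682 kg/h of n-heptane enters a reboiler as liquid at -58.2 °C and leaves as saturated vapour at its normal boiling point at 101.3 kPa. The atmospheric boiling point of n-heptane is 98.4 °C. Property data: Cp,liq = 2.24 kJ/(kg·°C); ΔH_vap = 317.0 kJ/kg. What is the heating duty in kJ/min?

liquid -58.2→98.4 °C: 350.78 kJ/kg
vaporisation at 98.4 °C: 317 kJ/kg
Δh = 350.78 + 317 = 667.78 kJ/kg
Q = ṁ·Δh = 1682 kg/h × 667.78 kJ/kg = 1.1232e+06 kJ/h
|Q| = 312 kW = 18720 kJ/min

Q = 18700 kJ/min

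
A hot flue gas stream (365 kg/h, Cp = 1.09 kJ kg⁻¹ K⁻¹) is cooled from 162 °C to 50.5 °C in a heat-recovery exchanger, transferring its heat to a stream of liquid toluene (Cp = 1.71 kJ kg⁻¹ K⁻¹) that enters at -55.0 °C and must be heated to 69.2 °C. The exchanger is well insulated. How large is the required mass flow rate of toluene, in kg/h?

Heat released by hot stream: Q = 365 × 1.09 × (162 − 50.5) = 44360 kJ/h
Energy balance on cold side (adiabatic exchanger): Q = ṁ_c·Cp_c·(T_c,out − T_c,in)
ṁ_c = 44360 / [1.71 × (69.2 − -55.0)] = 208.87 kg/h

ṁ_c = 209 kg/h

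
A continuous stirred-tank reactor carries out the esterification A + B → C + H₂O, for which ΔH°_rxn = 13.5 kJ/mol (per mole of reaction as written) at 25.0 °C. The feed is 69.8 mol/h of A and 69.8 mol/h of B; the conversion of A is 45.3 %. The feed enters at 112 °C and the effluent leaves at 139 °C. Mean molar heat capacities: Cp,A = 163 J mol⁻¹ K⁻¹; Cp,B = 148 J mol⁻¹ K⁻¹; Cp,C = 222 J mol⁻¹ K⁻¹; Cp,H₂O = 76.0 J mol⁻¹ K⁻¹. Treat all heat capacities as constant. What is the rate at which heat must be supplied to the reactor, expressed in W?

Q_in = 268 W

Extent of reaction ξ = 0.453 × 69.8 = 31.619 mol/h
Reaction term: ξ·ΔH°_rxn = 31.619 × 13.5 = 426.86 kJ/h
Sensible, feed 112→25 °C: -1888.6 kJ/h
Outlet flows (mol/h): A 38.181, B 38.181, C 31.619, H₂O 31.619
Sensible, products 25→139 °C: 2427.8 kJ/h
Q = ΔH = 966.11 kJ/h = 0.26836 kW
Heat supplied = 268.36 W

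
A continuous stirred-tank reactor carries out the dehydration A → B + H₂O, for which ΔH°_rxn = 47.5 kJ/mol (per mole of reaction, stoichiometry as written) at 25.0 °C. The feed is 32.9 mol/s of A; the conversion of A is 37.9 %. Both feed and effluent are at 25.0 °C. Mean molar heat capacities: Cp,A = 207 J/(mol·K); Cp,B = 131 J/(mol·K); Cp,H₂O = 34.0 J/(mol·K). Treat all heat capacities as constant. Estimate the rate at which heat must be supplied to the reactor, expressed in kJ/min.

Q_in = 35500 kJ/min

Extent of reaction ξ = 0.379 × 32.9 = 12.469 mol/s
Reaction term: ξ·ΔH°_rxn = 12.469 × 47.5 = 592.28 kJ/s
Q = ΔH = 592.28 kJ/s = 592.28 kW
Heat supplied = 35537 kJ/min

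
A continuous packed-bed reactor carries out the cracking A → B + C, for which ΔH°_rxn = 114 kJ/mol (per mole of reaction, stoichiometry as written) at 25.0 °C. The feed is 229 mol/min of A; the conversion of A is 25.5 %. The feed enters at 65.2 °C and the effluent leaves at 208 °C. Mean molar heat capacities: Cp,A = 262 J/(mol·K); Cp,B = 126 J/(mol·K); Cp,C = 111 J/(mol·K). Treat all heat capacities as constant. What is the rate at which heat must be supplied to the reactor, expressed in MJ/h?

Extent of reaction ξ = 0.255 × 229 = 58.395 mol/min
Reaction term: ξ·ΔH°_rxn = 58.395 × 114 = 6657 kJ/min
Sensible, feed 65.2→25 °C: -2411.9 kJ/min
Outlet flows (mol/min): A 170.6, B 58.395, C 58.395
Sensible, products 25→208 °C: 10712 kJ/min
Q = ΔH = 14958 kJ/min = 249.29 kW
Heat supplied = 897.46 MJ/h

Q_in = 897 MJ/h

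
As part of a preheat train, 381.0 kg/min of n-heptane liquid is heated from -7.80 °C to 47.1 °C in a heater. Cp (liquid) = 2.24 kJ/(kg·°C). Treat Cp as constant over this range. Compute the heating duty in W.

Q = ṁ·Cp·ΔT = 381.0 × 2.24 × (47.1 − -7.80) = 46854 kJ/min
Converting: 46854 / 60 s = 780.9 kW
Heating duty = 780900 W

Q = 781000 W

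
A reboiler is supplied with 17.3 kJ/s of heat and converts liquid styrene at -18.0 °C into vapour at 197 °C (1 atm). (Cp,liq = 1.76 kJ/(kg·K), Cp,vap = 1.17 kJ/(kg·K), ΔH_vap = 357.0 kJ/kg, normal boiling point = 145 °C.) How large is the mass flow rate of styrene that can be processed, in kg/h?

Δh = 1.76×(145−-18.0) + 357.0 + 1.17×(197−145) = 704.72 kJ/kg
Q = 17.3 kJ/s = 17.3 kJ/s = 62280 kJ/h
ṁ = Q/Δh = 62280 / 704.72 = 88.376 kg/h

ṁ = 88.4 kg/h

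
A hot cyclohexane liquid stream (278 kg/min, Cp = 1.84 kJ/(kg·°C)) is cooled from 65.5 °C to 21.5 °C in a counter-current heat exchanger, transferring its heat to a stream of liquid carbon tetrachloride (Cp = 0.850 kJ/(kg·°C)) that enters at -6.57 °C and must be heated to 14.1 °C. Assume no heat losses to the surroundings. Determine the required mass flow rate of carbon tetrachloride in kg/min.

ṁ_c = 1280 kg/min

Heat released by hot stream: Q = 278 × 1.84 × (65.5 − 21.5) = 22507 kJ/min
Energy balance on cold side (adiabatic exchanger): Q = ṁ_c·Cp_c·(T_c,out − T_c,in)
ṁ_c = 22507 / [0.850 × (14.1 − -6.57)] = 1281 kg/min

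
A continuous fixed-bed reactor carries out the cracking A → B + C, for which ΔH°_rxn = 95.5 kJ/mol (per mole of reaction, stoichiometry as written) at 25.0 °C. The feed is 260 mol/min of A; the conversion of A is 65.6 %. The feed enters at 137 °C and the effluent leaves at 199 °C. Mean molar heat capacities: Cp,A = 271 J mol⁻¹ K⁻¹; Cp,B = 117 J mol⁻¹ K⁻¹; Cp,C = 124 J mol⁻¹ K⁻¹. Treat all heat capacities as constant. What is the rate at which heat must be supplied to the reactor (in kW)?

Extent of reaction ξ = 0.656 × 260 = 170.56 mol/min
Reaction term: ξ·ΔH°_rxn = 170.56 × 95.5 = 16288 kJ/min
Sensible, feed 137→25 °C: -7891.5 kJ/min
Outlet flows (mol/min): A 89.44, B 170.56, C 170.56
Sensible, products 25→199 °C: 11370 kJ/min
Q = ΔH = 19767 kJ/min = 329.44 kW
Heat supplied = 329.44 kW

Q_in = 329 kW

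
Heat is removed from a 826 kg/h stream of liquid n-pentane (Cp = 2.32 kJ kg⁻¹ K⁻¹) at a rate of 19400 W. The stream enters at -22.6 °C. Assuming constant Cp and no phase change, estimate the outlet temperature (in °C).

T_out = -59.0 °C

Q = 19400 W = 69840 kJ/h
ΔT = Q/(ṁ·Cp) = 69840/(826×2.32) = 36.445 K
T_out = -22.6 − 36.445 = -59.045 °C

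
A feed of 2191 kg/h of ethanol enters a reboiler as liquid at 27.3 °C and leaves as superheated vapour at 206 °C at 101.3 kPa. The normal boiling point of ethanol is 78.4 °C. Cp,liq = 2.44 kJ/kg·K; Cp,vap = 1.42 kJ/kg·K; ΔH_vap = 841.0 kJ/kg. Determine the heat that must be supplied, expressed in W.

liquid 27.3→78.4 °C: 124.68 kJ/kg
vaporisation at 78.4 °C: 841 kJ/kg
vapour 78.4→206 °C: 181.19 kJ/kg
Δh = 124.68 + 841 + 181.19 = 1146.9 kJ/kg
Q = ṁ·Δh = 2191 kg/h × 1146.9 kJ/kg = 2.5128e+06 kJ/h
|Q| = 698 kW = 698000 W

Q = 698000 W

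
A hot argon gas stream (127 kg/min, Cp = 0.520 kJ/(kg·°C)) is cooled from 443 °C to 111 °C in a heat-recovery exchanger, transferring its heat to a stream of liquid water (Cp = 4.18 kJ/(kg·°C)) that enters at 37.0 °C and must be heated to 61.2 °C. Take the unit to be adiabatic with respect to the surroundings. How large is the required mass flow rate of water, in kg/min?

Heat released by hot stream: Q = 127 × 0.520 × (443 − 111) = 21925 kJ/min
Energy balance on cold side (adiabatic exchanger): Q = ṁ_c·Cp_c·(T_c,out − T_c,in)
ṁ_c = 21925 / [4.18 × (61.2 − 37.0)] = 216.75 kg/min

ṁ_c = 217 kg/min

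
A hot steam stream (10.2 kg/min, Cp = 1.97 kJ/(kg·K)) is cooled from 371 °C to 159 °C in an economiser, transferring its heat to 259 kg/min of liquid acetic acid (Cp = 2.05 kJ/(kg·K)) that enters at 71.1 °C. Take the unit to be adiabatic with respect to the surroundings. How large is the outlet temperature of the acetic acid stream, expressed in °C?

Heat released by hot stream: Q = 10.2 × 1.97 × (371 − 159) = 4259.9 kJ/min
Energy balance on cold side (adiabatic exchanger): Q = ṁ_c·Cp_c·(T_c,out − T_c,in)
T_c,out = 71.1 + 4259.9/(259 × 2.05) = 79.123 °C

T_c,out = 79.1 °C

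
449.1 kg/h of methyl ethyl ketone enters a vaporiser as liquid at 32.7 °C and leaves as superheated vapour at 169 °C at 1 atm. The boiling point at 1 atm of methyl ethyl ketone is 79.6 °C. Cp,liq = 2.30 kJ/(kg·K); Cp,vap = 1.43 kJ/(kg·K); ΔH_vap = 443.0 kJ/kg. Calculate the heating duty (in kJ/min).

Q = 5080 kJ/min

liquid 32.7→79.6 °C: 107.87 kJ/kg
vaporisation at 79.6 °C: 443 kJ/kg
vapour 79.6→169 °C: 127.84 kJ/kg
Δh = 107.87 + 443 + 127.84 = 678.71 kJ/kg
Q = ṁ·Δh = 449.1 kg/h × 678.71 kJ/kg = 304810 kJ/h
|Q| = 84.669 kW = 5080.2 kJ/min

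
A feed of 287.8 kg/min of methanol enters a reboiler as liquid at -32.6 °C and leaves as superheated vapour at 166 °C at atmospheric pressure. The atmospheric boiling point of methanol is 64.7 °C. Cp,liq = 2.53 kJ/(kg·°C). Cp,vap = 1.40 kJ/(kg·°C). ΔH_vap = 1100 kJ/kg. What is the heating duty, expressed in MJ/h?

Q = 25700 MJ/h

liquid -32.6→64.7 °C: 246.17 kJ/kg
vaporisation at 64.7 °C: 1100 kJ/kg
vapour 64.7→166 °C: 141.82 kJ/kg
Δh = 246.17 + 1100 + 141.82 = 1488 kJ/kg
Q = ṁ·Δh = 287.8 kg/min × 1488 kJ/kg = 428240 kJ/min
|Q| = 7137.4 kW = 25695 MJ/h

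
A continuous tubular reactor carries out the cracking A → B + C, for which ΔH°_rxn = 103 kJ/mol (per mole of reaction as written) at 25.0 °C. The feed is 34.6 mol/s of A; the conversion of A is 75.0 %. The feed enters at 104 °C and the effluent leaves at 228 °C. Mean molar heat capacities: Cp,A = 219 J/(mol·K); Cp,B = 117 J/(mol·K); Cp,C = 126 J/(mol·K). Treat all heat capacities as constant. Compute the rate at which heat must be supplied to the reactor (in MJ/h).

Extent of reaction ξ = 0.750 × 34.6 = 25.95 mol/s
Reaction term: ξ·ΔH°_rxn = 25.95 × 103 = 2672.9 kJ/s
Sensible, feed 104→25 °C: -598.61 kJ/s
Outlet flows (mol/s): A 8.65, B 25.95, C 25.95
Sensible, products 25→228 °C: 1664.6 kJ/s
Q = ΔH = 3738.9 kJ/s = 3738.9 kW
Heat supplied = 13460 MJ/h

Q_in = 13500 MJ/h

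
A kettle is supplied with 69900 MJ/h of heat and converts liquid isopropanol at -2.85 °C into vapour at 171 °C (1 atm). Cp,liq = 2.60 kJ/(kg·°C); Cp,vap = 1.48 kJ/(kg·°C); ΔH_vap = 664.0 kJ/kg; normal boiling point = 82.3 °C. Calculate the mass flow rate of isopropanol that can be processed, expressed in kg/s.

ṁ = 19.1 kg/s

Δh = 2.60×(82.3−-2.85) + 664.0 + 1.48×(171−82.3) = 1016.7 kJ/kg
Q = 69900 MJ/h = 19417 kJ/s = 19417 kJ/s
ṁ = Q/Δh = 19417 / 1016.7 = 19.098 kg/s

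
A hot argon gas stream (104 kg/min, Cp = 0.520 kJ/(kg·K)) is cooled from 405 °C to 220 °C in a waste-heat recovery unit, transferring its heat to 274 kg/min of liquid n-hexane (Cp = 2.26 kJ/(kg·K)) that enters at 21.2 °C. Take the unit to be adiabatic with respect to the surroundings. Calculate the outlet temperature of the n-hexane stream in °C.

Heat released by hot stream: Q = 104 × 0.520 × (405 − 220) = 10005 kJ/min
Energy balance on cold side (adiabatic exchanger): Q = ṁ_c·Cp_c·(T_c,out − T_c,in)
T_c,out = 21.2 + 10005/(274 × 2.26) = 37.357 °C

T_c,out = 37.4 °C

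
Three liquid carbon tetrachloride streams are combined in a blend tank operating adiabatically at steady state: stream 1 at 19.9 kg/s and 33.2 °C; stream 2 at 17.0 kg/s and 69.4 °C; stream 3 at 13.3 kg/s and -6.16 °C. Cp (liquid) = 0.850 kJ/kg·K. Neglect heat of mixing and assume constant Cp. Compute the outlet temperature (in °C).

T_out = 35.0 °C

Adiabatic, steady state ⇒ Σ ṁᵢCp,ᵢ(T_out − Tᵢ) = 0
T_out = Σ ṁᵢCp,ᵢTᵢ / Σ ṁᵢCp,ᵢ
      = 1494.8 / 42.67 = 35.031 °C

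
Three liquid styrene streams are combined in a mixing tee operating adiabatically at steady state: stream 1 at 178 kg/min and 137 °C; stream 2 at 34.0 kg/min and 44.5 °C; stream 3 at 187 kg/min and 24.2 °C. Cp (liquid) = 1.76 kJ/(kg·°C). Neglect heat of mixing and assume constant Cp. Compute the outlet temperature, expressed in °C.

Adiabatic, steady state ⇒ Σ ṁᵢCp,ᵢ(T_out − Tᵢ) = 0
Σ ṁᵢCp,ᵢTᵢ = 178×1.76×137 + 34.0×1.76×44.5 + 187×1.76×24.2 = 53547
Σ ṁᵢCp,ᵢ = 178×1.76 + 34.0×1.76 + 187×1.76 = 702.24
T_out = 53547 / 702.24 = 76.252 °C

T_out = 76.3 °C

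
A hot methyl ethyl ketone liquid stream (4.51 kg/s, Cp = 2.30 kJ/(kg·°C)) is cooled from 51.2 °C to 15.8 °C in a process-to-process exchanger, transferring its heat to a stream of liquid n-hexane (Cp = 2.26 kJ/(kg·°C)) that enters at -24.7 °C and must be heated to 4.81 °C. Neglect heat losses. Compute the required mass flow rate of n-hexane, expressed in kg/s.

ṁ_c = 5.51 kg/s

Heat released by hot stream: Q = 4.51 × 2.30 × (51.2 − 15.8) = 367.2 kJ/s
Energy balance on cold side (adiabatic exchanger): Q = ṁ_c·Cp_c·(T_c,out − T_c,in)
ṁ_c = 367.2 / [2.26 × (4.81 − -24.7)] = 5.5059 kg/s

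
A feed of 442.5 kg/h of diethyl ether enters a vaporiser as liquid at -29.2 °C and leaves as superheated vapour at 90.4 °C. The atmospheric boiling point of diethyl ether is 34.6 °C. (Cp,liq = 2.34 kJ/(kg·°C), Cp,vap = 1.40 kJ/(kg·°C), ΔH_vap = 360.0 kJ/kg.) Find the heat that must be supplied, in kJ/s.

Q = 72.2 kJ/s

liquid -29.2→34.6 °C: 149.29 kJ/kg
vaporisation at 34.6 °C: 360 kJ/kg
vapour 34.6→90.4 °C: 78.12 kJ/kg
Δh = 149.29 + 360 + 78.12 = 587.41 kJ/kg
Q = ṁ·Δh = 442.5 kg/h × 587.41 kJ/kg = 259930 kJ/h
|Q| = 72.203 kW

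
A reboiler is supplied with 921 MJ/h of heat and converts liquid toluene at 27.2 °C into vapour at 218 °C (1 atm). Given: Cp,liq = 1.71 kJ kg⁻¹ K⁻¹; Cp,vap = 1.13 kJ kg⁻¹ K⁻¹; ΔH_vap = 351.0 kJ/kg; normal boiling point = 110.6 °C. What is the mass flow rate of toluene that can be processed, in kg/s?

Δh = 1.71×(110.6−27.2) + 351.0 + 1.13×(218−110.6) = 614.98 kJ/kg
Q = 921 MJ/h = 255.83 kJ/s = 255.83 kJ/s
ṁ = Q/Δh = 255.83 / 614.98 = 0.41601 kg/s

ṁ = 0.416 kg/s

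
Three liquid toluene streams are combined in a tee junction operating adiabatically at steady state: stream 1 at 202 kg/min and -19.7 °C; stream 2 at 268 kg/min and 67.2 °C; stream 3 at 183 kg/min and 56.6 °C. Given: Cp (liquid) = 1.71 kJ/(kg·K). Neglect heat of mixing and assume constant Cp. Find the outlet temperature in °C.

No heat crosses the boundary, so H_out = H_in.
T_out = Σ ṁᵢCp,ᵢTᵢ / Σ ṁᵢCp,ᵢ
      = 41703 / 1116.6 = 37.348 °C

T_out = 37.3 °C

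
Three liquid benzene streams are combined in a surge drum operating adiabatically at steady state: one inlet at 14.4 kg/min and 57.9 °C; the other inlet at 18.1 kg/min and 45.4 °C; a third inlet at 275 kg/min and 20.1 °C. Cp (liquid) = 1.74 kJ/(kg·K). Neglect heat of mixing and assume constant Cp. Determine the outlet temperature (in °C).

Energy balance with Q = 0: Σ ṁᵢCp,ᵢ(T_out − Tᵢ) = 0
Σ ṁᵢCp,ᵢTᵢ = 14.4×1.74×57.9 + 18.1×1.74×45.4 + 275×1.74×20.1 = 12498
Σ ṁᵢCp,ᵢ = 14.4×1.74 + 18.1×1.74 + 275×1.74 = 535.05
T_out = 12498 / 535.05 = 23.359 °C

T_out = 23.4 °C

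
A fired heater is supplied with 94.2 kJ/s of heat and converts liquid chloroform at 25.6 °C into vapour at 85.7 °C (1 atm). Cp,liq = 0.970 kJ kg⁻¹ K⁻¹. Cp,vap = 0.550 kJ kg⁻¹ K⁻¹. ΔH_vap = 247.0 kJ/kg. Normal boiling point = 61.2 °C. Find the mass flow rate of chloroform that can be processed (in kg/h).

Δh = 0.970×(61.2−25.6) + 247.0 + 0.550×(85.7−61.2) = 295.01 kJ/kg
Q = 94.2 kJ/s = 94.2 kJ/s = 339120 kJ/h
ṁ = Q/Δh = 339120 / 295.01 = 1149.5 kg/h

ṁ = 1150 kg/h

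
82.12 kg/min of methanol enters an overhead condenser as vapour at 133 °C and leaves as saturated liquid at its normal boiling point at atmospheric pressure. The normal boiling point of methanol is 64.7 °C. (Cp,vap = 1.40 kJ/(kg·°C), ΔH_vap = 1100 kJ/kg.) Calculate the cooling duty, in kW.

Q_c = 1640 kW

vapour 133→64.7 °C: -95.62 kJ/kg
condensation at 64.7 °C: -1100 kJ/kg
Δh = -95.62 + -1100 = -1195.6 kJ/kg
Q = ṁ·Δh = 82.12 kg/min × -1195.6 kJ/kg = -98184 kJ/min
|Q| = 1636.4 kW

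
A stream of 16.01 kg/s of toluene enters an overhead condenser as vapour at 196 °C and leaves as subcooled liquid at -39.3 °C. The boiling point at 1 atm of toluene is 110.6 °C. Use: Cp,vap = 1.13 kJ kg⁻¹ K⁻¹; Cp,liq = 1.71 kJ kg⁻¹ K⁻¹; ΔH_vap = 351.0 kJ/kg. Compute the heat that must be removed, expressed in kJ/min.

vapour 196→110.6 °C: -96.502 kJ/kg
condensation at 110.6 °C: -351 kJ/kg
liquid 110.6→-39.3 °C: -256.33 kJ/kg
Δh = -96.502 + -351 + -256.33 = -703.83 kJ/kg
Q = ṁ·Δh = 16.01 kg/s × -703.83 kJ/kg = -11268 kJ/s
|Q| = 11268 kW = 676100 kJ/min

Q_c = 676000 kJ/min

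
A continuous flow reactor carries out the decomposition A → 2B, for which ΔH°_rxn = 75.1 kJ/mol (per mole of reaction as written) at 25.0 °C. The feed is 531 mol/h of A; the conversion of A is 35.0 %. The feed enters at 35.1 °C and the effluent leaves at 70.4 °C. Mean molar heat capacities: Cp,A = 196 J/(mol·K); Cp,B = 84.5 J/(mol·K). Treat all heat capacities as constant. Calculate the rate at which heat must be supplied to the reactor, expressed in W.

Extent of reaction ξ = 0.350 × 531 = 185.85 mol/h
Reaction term: ξ·ΔH°_rxn = 185.85 × 75.1 = 13957 kJ/h
Sensible, feed 35.1→25 °C: -1051.2 kJ/h
Outlet flows (mol/h): A 345.15, B 371.7
Sensible, products 25→70.4 °C: 4497.2 kJ/h
Q = ΔH = 17403 kJ/h = 4.8343 kW
Heat supplied = 4834.3 W

Q_in = 4830 W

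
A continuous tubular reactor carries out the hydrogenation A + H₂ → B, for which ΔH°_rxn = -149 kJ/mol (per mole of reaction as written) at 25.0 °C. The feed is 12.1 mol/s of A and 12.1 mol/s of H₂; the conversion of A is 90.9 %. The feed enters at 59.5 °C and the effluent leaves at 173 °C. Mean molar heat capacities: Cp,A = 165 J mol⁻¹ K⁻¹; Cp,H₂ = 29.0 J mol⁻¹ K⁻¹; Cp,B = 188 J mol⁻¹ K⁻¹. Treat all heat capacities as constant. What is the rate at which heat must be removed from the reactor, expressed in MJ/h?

Extent of reaction ξ = 0.909 × 12.1 = 10.999 mol/s
Reaction term: ξ·ΔH°_rxn = 10.999 × -149 = -1638.8 kJ/s
Sensible, feed 59.5→25 °C: -80.985 kJ/s
Outlet flows (mol/s): A 1.1011, H₂ 1.1011, B 10.999
Sensible, products 25→173 °C: 337.65 kJ/s
Q = ΔH = -1382.2 kJ/s = -1382.2 kW
Heat removed = 4975.8 MJ/h

Q_out = 4980 MJ/h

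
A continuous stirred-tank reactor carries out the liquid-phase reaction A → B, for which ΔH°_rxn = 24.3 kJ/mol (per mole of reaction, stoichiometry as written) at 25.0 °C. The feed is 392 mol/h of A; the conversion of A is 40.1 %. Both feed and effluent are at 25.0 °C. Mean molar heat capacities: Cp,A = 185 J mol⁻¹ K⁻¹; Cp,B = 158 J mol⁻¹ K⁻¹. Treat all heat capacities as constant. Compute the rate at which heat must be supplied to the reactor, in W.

Extent of reaction ξ = 0.401 × 392 = 157.19 mol/h
Reaction term: ξ·ΔH°_rxn = 157.19 × 24.3 = 3819.8 kJ/h
Q = ΔH = 3819.8 kJ/h = 1.061 kW
Heat supplied = 1061 W

Q_in = 1060 W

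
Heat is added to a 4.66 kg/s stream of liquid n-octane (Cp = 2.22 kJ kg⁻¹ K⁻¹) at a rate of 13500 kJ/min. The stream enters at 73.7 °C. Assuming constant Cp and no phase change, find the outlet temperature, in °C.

T_out = 95.4 °C

Q = 13500 kJ/min = 225 kJ/s
ΔT = Q/(ṁ·Cp) = 225/(4.66×2.22) = 21.749 K
T_out = 73.7 + 21.749 = 95.449 °C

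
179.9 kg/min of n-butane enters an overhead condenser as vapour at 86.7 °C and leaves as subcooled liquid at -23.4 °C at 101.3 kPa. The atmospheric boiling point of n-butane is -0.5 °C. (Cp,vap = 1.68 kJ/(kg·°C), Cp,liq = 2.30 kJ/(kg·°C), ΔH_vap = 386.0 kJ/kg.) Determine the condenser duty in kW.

Q_c = 1750 kW

vapour 86.7→-0.5 °C: -146.5 kJ/kg
condensation at -0.5 °C: -386 kJ/kg
liquid -0.5→-23.4 °C: -52.67 kJ/kg
Δh = -146.5 + -386 + -52.67 = -585.17 kJ/kg
Q = ṁ·Δh = 179.9 kg/min × -585.17 kJ/kg = -105270 kJ/min
|Q| = 1754.5 kW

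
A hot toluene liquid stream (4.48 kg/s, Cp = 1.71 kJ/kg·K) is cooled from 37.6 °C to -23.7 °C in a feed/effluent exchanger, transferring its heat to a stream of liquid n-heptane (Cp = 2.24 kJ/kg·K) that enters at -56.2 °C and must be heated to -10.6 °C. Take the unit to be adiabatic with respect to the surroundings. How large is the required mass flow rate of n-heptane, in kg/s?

Heat released by hot stream: Q = 4.48 × 1.71 × (37.6 − -23.7) = 469.61 kJ/s
Energy balance on cold side (adiabatic exchanger): Q = ṁ_c·Cp_c·(T_c,out − T_c,in)
ṁ_c = 469.61 / [2.24 × (-10.6 − -56.2)] = 4.5975 kg/s

ṁ_c = 4.60 kg/s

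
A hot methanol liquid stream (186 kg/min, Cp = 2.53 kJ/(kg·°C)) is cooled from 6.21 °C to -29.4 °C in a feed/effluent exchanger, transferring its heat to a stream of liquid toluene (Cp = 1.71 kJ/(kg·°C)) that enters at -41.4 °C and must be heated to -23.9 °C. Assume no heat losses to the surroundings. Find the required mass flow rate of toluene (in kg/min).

ṁ_c = 560 kg/min

Heat released by hot stream: Q = 186 × 2.53 × (6.21 − -29.4) = 16757 kJ/min
Energy balance on cold side (adiabatic exchanger): Q = ṁ_c·Cp_c·(T_c,out − T_c,in)
ṁ_c = 16757 / [1.71 × (-23.9 − -41.4)] = 559.98 kg/min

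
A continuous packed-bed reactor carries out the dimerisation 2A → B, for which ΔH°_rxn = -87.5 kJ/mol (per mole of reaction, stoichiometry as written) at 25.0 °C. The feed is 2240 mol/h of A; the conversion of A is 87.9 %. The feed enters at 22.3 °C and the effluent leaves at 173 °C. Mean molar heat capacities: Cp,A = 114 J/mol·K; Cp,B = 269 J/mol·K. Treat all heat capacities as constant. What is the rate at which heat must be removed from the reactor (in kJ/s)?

Extent of reaction ξ = 0.879 × 2240 / 2 = 984.48 mol/h
Reaction term: ξ·ΔH°_rxn = 984.48 × -87.5 = -86142 kJ/h
Sensible, feed 22.3→25 °C: 689.47 kJ/h
Outlet flows (mol/h): A 271.04, B 984.48
Sensible, products 25→173 °C: 43767 kJ/h
Q = ΔH = -41685 kJ/h = -11.579 kW
Heat removed = 11.579 kJ/s

Q_out = 11.6 kJ/s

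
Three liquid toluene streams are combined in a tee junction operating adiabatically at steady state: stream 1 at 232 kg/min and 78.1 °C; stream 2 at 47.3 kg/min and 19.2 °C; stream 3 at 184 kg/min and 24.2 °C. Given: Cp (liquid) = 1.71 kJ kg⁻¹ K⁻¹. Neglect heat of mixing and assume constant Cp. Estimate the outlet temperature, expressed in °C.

Adiabatic, steady state ⇒ Σ ṁᵢCp,ᵢ(T_out − Tᵢ) = 0
T_out = Σ ṁᵢCp,ᵢTᵢ / Σ ṁᵢCp,ᵢ
      = 40151 / 792.24 = 50.68 °C

T_out = 50.7 °C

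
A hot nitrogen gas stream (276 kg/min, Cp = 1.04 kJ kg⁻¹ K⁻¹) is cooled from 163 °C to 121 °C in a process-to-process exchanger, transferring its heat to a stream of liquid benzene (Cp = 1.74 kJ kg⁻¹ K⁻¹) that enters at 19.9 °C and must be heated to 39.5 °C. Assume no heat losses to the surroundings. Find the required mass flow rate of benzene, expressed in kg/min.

Heat released by hot stream: Q = 276 × 1.04 × (163 − 121) = 12056 kJ/min
Energy balance on cold side (adiabatic exchanger): Q = ṁ_c·Cp_c·(T_c,out − T_c,in)
ṁ_c = 12056 / [1.74 × (39.5 − 19.9)] = 353.5 kg/min

ṁ_c = 353 kg/min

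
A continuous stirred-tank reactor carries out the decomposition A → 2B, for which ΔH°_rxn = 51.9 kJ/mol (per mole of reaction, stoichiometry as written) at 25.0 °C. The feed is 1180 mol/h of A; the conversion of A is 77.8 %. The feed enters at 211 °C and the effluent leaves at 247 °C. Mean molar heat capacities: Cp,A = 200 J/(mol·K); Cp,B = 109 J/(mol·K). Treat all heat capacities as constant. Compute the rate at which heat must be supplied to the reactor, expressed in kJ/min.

Q_in = 997 kJ/min

Extent of reaction ξ = 0.778 × 1180 = 918.04 mol/h
Reaction term: ξ·ΔH°_rxn = 918.04 × 51.9 = 47646 kJ/h
Sensible, feed 211→25 °C: -43896 kJ/h
Outlet flows (mol/h): A 261.96, B 1836.1
Sensible, products 25→247 °C: 56060 kJ/h
Q = ΔH = 59811 kJ/h = 16.614 kW
Heat supplied = 996.85 kJ/min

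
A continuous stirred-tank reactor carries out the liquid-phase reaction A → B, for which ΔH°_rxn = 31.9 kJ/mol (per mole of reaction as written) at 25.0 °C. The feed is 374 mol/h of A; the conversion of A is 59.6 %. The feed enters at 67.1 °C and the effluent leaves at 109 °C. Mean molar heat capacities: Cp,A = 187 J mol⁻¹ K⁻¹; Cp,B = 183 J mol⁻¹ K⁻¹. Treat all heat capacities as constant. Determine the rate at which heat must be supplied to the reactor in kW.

Q_in = 2.77 kW

Extent of reaction ξ = 0.596 × 374 = 222.9 mol/h
Reaction term: ξ·ΔH°_rxn = 222.9 × 31.9 = 7110.6 kJ/h
Sensible, feed 67.1→25 °C: -2944.4 kJ/h
Outlet flows (mol/h): A 151.1, B 222.9
Sensible, products 25→109 °C: 5799.9 kJ/h
Q = ΔH = 9966.1 kJ/h = 2.7684 kW
Heat supplied = 2.7684 kW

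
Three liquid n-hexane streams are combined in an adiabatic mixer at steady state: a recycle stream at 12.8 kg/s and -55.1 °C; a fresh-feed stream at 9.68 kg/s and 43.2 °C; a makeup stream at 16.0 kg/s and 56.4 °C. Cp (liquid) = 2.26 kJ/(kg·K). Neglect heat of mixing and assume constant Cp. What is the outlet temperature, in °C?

Energy balance with Q = 0: Σ ṁᵢCp,ᵢ(T_out − Tᵢ) = 0
Σ ṁᵢCp,ᵢTᵢ = 12.8×2.26×-55.1 + 9.68×2.26×43.2 + 16.0×2.26×56.4 = 1390.6
Σ ṁᵢCp,ᵢ = 12.8×2.26 + 9.68×2.26 + 16.0×2.26 = 86.965
T_out = 1390.6 / 86.965 = 15.99 °C

T_out = 16.0 °C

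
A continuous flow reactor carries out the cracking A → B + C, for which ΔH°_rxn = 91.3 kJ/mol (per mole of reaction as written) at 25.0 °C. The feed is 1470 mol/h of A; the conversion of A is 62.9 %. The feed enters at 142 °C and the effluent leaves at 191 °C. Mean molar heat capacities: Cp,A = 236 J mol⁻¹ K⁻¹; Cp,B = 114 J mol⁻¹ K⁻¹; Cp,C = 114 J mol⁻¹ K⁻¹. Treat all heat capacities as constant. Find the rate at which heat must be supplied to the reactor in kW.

Extent of reaction ξ = 0.629 × 1470 = 924.63 mol/h
Reaction term: ξ·ΔH°_rxn = 924.63 × 91.3 = 84419 kJ/h
Sensible, feed 142→25 °C: -40590 kJ/h
Outlet flows (mol/h): A 545.37, B 924.63, C 924.63
Sensible, products 25→191 °C: 56361 kJ/h
Q = ΔH = 100190 kJ/h = 27.831 kW
Heat supplied = 27.831 kW

Q_in = 27.8 kW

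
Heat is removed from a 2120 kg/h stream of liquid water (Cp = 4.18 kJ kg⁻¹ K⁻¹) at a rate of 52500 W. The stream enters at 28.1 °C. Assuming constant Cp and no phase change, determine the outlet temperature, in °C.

Q = 52500 W = 189000 kJ/h
ΔT = Q/(ṁ·Cp) = 189000/(2120×4.18) = 21.328 K
T_out = 28.1 − 21.328 = 6.772 °C

T_out = 6.77 °C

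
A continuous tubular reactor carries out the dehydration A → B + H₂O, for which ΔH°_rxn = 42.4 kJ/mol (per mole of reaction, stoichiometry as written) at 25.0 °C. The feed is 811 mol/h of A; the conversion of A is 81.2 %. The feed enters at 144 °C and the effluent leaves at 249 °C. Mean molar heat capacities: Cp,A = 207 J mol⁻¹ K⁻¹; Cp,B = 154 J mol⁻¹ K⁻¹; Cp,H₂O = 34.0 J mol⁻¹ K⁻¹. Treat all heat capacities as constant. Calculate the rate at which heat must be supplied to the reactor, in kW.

Q_in = 11.9 kW

Extent of reaction ξ = 0.812 × 811 = 658.53 mol/h
Reaction term: ξ·ΔH°_rxn = 658.53 × 42.4 = 27922 kJ/h
Sensible, feed 144→25 °C: -19977 kJ/h
Outlet flows (mol/h): A 152.47, B 658.53, H₂O 658.53
Sensible, products 25→249 °C: 34802 kJ/h
Q = ΔH = 42746 kJ/h = 11.874 kW
Heat supplied = 11.874 kW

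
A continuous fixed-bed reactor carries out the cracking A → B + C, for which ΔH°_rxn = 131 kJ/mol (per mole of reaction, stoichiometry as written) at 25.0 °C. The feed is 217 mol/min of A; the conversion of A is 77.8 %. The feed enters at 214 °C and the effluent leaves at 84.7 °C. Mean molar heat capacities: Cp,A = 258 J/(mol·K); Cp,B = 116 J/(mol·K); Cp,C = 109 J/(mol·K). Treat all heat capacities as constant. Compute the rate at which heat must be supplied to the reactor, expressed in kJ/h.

Q_in = 873000 kJ/h

Extent of reaction ξ = 0.778 × 217 = 168.83 mol/min
Reaction term: ξ·ΔH°_rxn = 168.83 × 131 = 22116 kJ/min
Sensible, feed 214→25 °C: -10581 kJ/min
Outlet flows (mol/min): A 48.174, B 168.83, C 168.83
Sensible, products 25→84.7 °C: 3009.8 kJ/min
Q = ΔH = 14545 kJ/min = 242.41 kW
Heat supplied = 872680 kJ/h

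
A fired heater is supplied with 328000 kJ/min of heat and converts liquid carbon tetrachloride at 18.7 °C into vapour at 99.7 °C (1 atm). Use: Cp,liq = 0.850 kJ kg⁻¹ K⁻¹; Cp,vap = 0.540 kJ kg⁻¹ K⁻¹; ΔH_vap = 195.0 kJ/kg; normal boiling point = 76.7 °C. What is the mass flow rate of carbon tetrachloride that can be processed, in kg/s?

Δh = 0.850×(76.7−18.7) + 195.0 + 0.540×(99.7−76.7) = 256.72 kJ/kg
Q = 328000 kJ/min = 5466.7 kJ/s = 5466.7 kJ/s
ṁ = Q/Δh = 5466.7 / 256.72 = 21.294 kg/s

ṁ = 21.3 kg/s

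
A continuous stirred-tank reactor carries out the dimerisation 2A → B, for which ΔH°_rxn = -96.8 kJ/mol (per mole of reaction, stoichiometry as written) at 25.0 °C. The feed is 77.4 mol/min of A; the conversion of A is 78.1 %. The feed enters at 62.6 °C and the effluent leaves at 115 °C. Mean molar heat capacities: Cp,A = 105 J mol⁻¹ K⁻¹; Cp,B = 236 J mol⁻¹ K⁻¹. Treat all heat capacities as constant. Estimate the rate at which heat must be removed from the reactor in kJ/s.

Extent of reaction ξ = 0.781 × 77.4 / 2 = 30.225 mol/min
Reaction term: ξ·ΔH°_rxn = 30.225 × -96.8 = -2925.8 kJ/min
Sensible, feed 62.6→25 °C: -305.58 kJ/min
Outlet flows (mol/min): A 16.951, B 30.225
Sensible, products 25→115 °C: 802.16 kJ/min
Q = ΔH = -2429.2 kJ/min = -40.486 kW
Heat removed = 40.486 kJ/s

Q_out = 40.5 kJ/s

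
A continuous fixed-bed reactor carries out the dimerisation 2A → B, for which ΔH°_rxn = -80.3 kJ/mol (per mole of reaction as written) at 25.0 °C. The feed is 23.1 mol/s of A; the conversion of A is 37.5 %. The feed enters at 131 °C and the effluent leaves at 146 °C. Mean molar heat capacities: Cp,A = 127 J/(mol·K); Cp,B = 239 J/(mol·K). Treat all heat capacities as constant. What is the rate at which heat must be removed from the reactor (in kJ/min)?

Q_out = 18700 kJ/min

Extent of reaction ξ = 0.375 × 23.1 / 2 = 4.3313 mol/s
Reaction term: ξ·ΔH°_rxn = 4.3313 × -80.3 = -347.8 kJ/s
Sensible, feed 131→25 °C: -310.97 kJ/s
Outlet flows (mol/s): A 14.438, B 4.3313
Sensible, products 25→146 °C: 347.12 kJ/s
Q = ΔH = -311.66 kJ/s = -311.66 kW
Heat removed = 18699 kJ/min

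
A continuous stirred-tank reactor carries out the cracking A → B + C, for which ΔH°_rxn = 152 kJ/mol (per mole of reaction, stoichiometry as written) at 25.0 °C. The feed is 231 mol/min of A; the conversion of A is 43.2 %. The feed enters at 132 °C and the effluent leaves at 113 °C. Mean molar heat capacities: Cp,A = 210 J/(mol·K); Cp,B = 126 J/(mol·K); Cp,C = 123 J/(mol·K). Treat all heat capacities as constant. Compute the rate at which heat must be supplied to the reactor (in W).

Extent of reaction ξ = 0.432 × 231 = 99.792 mol/min
Reaction term: ξ·ΔH°_rxn = 99.792 × 152 = 15168 kJ/min
Sensible, feed 132→25 °C: -5190.6 kJ/min
Outlet flows (mol/min): A 131.21, B 99.792, C 99.792
Sensible, products 25→113 °C: 4611.4 kJ/min
Q = ΔH = 14589 kJ/min = 243.15 kW
Heat supplied = 243150 W

Q_in = 243000 W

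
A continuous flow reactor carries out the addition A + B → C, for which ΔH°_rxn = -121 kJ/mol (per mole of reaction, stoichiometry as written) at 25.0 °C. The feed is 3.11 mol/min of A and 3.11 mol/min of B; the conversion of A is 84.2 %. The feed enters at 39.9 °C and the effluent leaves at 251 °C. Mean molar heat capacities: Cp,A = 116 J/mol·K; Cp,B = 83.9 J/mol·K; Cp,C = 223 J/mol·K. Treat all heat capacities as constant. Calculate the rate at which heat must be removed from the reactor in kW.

Q_out = 2.87 kW

Extent of reaction ξ = 0.842 × 3.11 = 2.6186 mol/min
Reaction term: ξ·ΔH°_rxn = 2.6186 × -121 = -316.85 kJ/min
Sensible, feed 39.9→25 °C: -9.2632 kJ/min
Outlet flows (mol/min): A 0.49138, B 0.49138, C 2.6186
Sensible, products 25→251 °C: 154.17 kJ/min
Q = ΔH = -171.94 kJ/min = -2.8657 kW
Heat removed = 2.8657 kW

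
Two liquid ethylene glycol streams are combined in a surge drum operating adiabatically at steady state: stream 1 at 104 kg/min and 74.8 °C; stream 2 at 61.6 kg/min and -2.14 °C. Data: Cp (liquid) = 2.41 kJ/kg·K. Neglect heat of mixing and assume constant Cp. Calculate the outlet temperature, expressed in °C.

T_out = 46.2 °C

Adiabatic, steady state ⇒ Σ ṁᵢCp,ᵢ(T_out − Tᵢ) = 0
T_out = Σ ṁᵢCp,ᵢTᵢ / Σ ṁᵢCp,ᵢ
      = 18430 / 399.1 = 46.18 °C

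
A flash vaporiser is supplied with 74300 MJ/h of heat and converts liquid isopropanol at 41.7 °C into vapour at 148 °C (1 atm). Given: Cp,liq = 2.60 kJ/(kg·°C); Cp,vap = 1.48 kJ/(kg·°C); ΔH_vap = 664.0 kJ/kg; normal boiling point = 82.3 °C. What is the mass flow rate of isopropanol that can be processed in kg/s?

Δh = 2.60×(82.3−41.7) + 664.0 + 1.48×(148−82.3) = 866.8 kJ/kg
Q = 74300 MJ/h = 20639 kJ/s = 20639 kJ/s
ṁ = Q/Δh = 20639 / 866.8 = 23.811 kg/s

ṁ = 23.8 kg/s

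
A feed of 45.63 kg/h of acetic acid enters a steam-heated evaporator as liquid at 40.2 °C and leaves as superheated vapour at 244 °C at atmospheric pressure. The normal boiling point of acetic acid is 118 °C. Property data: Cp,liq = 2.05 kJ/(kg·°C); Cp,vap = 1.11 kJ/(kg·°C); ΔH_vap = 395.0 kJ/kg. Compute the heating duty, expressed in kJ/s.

Q = 8.80 kJ/s

liquid 40.2→118 °C: 159.49 kJ/kg
vaporisation at 118 °C: 395 kJ/kg
vapour 118→244 °C: 139.86 kJ/kg
Δh = 159.49 + 395 + 139.86 = 694.35 kJ/kg
Q = ṁ·Δh = 45.63 kg/h × 694.35 kJ/kg = 31683 kJ/h
|Q| = 8.8009 kW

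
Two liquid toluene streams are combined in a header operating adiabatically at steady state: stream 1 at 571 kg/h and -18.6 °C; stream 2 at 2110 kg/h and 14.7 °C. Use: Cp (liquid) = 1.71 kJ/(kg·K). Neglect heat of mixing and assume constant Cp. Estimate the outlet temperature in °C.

T_out = 7.61 °C

No heat crosses the boundary, so H_out = H_in.
T_out = Σ ṁᵢCp,ᵢTᵢ / Σ ṁᵢCp,ᵢ
      = 34878 / 4584.5 = 7.6078 °C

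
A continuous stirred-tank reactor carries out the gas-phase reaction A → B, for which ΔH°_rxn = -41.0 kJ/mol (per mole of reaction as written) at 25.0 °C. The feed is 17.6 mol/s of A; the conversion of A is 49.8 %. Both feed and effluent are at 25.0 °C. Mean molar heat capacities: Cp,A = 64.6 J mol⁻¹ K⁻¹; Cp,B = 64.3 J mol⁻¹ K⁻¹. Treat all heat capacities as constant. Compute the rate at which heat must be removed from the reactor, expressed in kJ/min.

Extent of reaction ξ = 0.498 × 17.6 = 8.7648 mol/s
Reaction term: ξ·ΔH°_rxn = 8.7648 × -41.0 = -359.36 kJ/s
Q = ΔH = -359.36 kJ/s = -359.36 kW
Heat removed = 21561 kJ/min

Q_out = 21600 kJ/min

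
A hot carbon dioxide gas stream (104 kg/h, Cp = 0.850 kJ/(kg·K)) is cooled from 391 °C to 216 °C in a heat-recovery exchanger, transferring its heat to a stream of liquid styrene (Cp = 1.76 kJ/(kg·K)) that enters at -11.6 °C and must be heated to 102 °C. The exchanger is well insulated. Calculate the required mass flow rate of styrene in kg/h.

Heat released by hot stream: Q = 104 × 0.850 × (391 − 216) = 15470 kJ/h
Energy balance on cold side (adiabatic exchanger): Q = ṁ_c·Cp_c·(T_c,out − T_c,in)
ṁ_c = 15470 / [1.76 × (102 − -11.6)] = 77.375 kg/h

ṁ_c = 77.4 kg/h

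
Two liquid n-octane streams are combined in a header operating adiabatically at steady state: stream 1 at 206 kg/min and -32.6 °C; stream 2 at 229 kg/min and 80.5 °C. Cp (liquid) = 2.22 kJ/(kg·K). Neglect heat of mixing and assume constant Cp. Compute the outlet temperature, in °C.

T_out = 26.9 °C

No heat crosses the boundary, so H_out = H_in.
Σ ṁᵢCp,ᵢTᵢ = 206×2.22×-32.6 + 229×2.22×80.5 = 26016
Σ ṁᵢCp,ᵢ = 206×2.22 + 229×2.22 = 965.7
T_out = 26016 / 965.7 = 26.94 °C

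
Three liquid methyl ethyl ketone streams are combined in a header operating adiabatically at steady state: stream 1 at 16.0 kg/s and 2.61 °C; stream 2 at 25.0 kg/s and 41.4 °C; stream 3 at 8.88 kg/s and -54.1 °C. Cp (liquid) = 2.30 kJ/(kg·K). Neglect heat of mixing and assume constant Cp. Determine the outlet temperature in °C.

T_out = 12.0 °C

No heat crosses the boundary, so H_out = H_in.
Σ ṁᵢCp,ᵢTᵢ = 16.0×2.30×2.61 + 25.0×2.30×41.4 + 8.88×2.30×-54.1 = 1371.6
Σ ṁᵢCp,ᵢ = 16.0×2.30 + 25.0×2.30 + 8.88×2.30 = 114.72
T_out = 1371.6 / 114.72 = 11.956 °C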